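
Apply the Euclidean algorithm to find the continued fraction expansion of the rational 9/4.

[2; 4]

Run the Euclidean algorithm on 9 and 4; the successive quotients are the partial quotients a_0, a_1, ... (each step inverts the fractional part left over by the previous one):
  9 = 2*4 + 1, so a_0 = 2.
  4 = 4*1 + 0, so a_1 = 4.
The remainder reaches 0 after 2 divisions, so the expansion has 2 partial quotients, read off in order.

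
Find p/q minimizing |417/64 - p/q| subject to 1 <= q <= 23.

Expand x = 417/64 as a continued fraction with the Euclidean algorithm:
  417 = 6*64 + 33, so a_0 = 6.
  64 = 1*33 + 31, so a_1 = 1.
  33 = 1*31 + 2, so a_2 = 1.
  31 = 15*2 + 1, so a_3 = 15.
  2 = 2*1 + 0, so a_4 = 2.
so x = [6; 1, 1, 15, 2].
Convergents (p_i = a_i*p_{i-1} + p_{i-2}, q_i = a_i*q_{i-1} + q_{i-2} with p_{-2}=0, p_{-1}=1, q_{-2}=1, q_{-1}=0), until the denominator exceeds 23:
  i=0: a_0=6, p_0 = 6*1 + 0 = 6, q_0 = 6*0 + 1 = 1.
  i=1: a_1=1, p_1 = 1*6 + 1 = 7, q_1 = 1*1 + 0 = 1.
  i=2: a_2=1, p_2 = 1*7 + 6 = 13, q_2 = 1*1 + 1 = 2.
  i=3: a_3=15, p_3 = 15*13 + 7 = 202, q_3 = 15*2 + 1 = 31.
q_3 = 31 > 23, so the last convergent with denominator <= 23 is p_2/q_2 = 13/2.
The closest fraction with denominator <= 23 is either p_2/q_2 or the intermediate fraction (k*p_2 + p_1)/(k*q_2 + q_1) with the largest k >= 1 whose denominator stays <= 23; these approach x as k grows, and every other convergent or intermediate fraction in range is farther away.
Largest k: floor((23 - q_1)/q_2) = floor((23 - 1)/2) = 11.
That gives (11*13 + 7)/(11*2 + 1) = 150/23.
Compare the errors: |x - 13/2| = |417*2 - 13*64|/(64*2) = 2/128, and |x - 150/23| = |417*23 - 150*64|/(64*23) = 9/1472.
Cross-multiplying, 9*128 = 1152 < 2944 = 2*1472, so 9/1472 is smaller: the intermediate fraction 150/23 is closer to x than 13/2.

150/23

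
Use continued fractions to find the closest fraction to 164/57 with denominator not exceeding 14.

Expand x = 164/57 as a continued fraction with the Euclidean algorithm:
  164 = 2*57 + 50, so a_0 = 2.
  57 = 1*50 + 7, so a_1 = 1.
  50 = 7*7 + 1, so a_2 = 7.
  7 = 7*1 + 0, so a_3 = 7.
so x = [2; 1, 7, 7].
Convergents (p_i = a_i*p_{i-1} + p_{i-2}, q_i = a_i*q_{i-1} + q_{i-2} with p_{-2}=0, p_{-1}=1, q_{-2}=1, q_{-1}=0), until the denominator exceeds 14:
  i=0: a_0=2, p_0 = 2*1 + 0 = 2, q_0 = 2*0 + 1 = 1.
  i=1: a_1=1, p_1 = 1*2 + 1 = 3, q_1 = 1*1 + 0 = 1.
  i=2: a_2=7, p_2 = 7*3 + 2 = 23, q_2 = 7*1 + 1 = 8.
  i=3: a_3=7, p_3 = 7*23 + 3 = 164, q_3 = 7*8 + 1 = 57.
q_3 = 57 > 14, so the last convergent with denominator <= 14 is p_2/q_2 = 23/8.
The closest fraction with denominator <= 14 is either p_2/q_2 or the intermediate fraction (k*p_2 + p_1)/(k*q_2 + q_1) with the largest k >= 1 whose denominator stays <= 14; these approach x as k grows, and every other convergent or intermediate fraction in range is farther away.
Largest k: floor((14 - q_1)/q_2) = floor((14 - 1)/8) = 1.
That gives (1*23 + 3)/(1*8 + 1) = 26/9.
Compare the errors: |x - 23/8| = |164*8 - 23*57|/(57*8) = 1/456, and |x - 26/9| = |164*9 - 26*57|/(57*9) = 6/513.
Cross-multiplying, 1*513 = 513 < 2736 = 6*456, so 1/456 is smaller: the convergent 23/8 is closer to x than 26/9.

23/8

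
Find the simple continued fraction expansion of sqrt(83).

[9; (9, 18)]

Write x_i = (sqrt(83) + m_i)/d_i with (m_0, d_0) = (0, 1). a_0 = floor(sqrt(83)) = 9, since 9^2 = 81 <= 83 < 100 = 10^2.
Iterate m_{i+1} = d_i*a_i - m_i, d_{i+1} = (83 - m_{i+1}^2)/d_i, a_{i+1} = floor((a_0 + m_{i+1})/d_{i+1}):
  m_1 = 1*9 - 0 = 9, d_1 = (83 - 9^2)/1 = 2/1 = 2, a_1 = floor((9 + 9)/2) = 9.
  m_2 = 2*9 - 9 = 9, d_2 = (83 - 9^2)/2 = 2/2 = 1, a_2 = floor((9 + 9)/1) = 18.
  m_3 = 1*18 - 9 = 9, d_3 = (83 - 9^2)/1 = 2/1 = 2: (m_3, d_3) = (m_1, d_1) = (9, 2), so from here the quotients repeat a_1, a_2; the period length is 2.
Hence the expansion of sqrt(83) is a_0 = 9 followed by the repeating block 9, 18 (period 2).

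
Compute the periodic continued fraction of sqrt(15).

[3; (1, 6)]

Write x_i = (sqrt(15) + m_i)/d_i with (m_0, d_0) = (0, 1). a_0 = floor(sqrt(15)) = 3, since 3^2 = 9 <= 15 < 16 = 4^2.
Iterate m_{i+1} = d_i*a_i - m_i, d_{i+1} = (15 - m_{i+1}^2)/d_i, a_{i+1} = floor((a_0 + m_{i+1})/d_{i+1}):
  m_1 = 1*3 - 0 = 3, d_1 = (15 - 3^2)/1 = 6/1 = 6, a_1 = floor((3 + 3)/6) = 1.
  m_2 = 6*1 - 3 = 3, d_2 = (15 - 3^2)/6 = 6/6 = 1, a_2 = floor((3 + 3)/1) = 6.
  m_3 = 1*6 - 3 = 3, d_3 = (15 - 3^2)/1 = 6/1 = 6: (m_3, d_3) = (m_1, d_1) = (3, 6), so from here the quotients repeat a_1, a_2; the period length is 2.
Hence the expansion of sqrt(15) is a_0 = 3 followed by the repeating block 1, 6 (period 2).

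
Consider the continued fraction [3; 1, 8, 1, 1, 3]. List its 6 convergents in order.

3/1, 4/1, 35/9, 39/10, 74/19, 261/67

Using the convergent recurrence p_i = a_i*p_{i-1} + p_{i-2}, q_i = a_i*q_{i-1} + q_{i-2} with p_{-2}=0, p_{-1}=1, q_{-2}=1, q_{-1}=0:
  i=0: a_0=3, p_0 = 3*1 + 0 = 3, q_0 = 3*0 + 1 = 1.
  i=1: a_1=1, p_1 = 1*3 + 1 = 4, q_1 = 1*1 + 0 = 1.
  i=2: a_2=8, p_2 = 8*4 + 3 = 35, q_2 = 8*1 + 1 = 9.
  i=3: a_3=1, p_3 = 1*35 + 4 = 39, q_3 = 1*9 + 1 = 10.
  i=4: a_4=1, p_4 = 1*39 + 35 = 74, q_4 = 1*10 + 9 = 19.
  i=5: a_5=3, p_5 = 3*74 + 39 = 261, q_5 = 3*19 + 10 = 67.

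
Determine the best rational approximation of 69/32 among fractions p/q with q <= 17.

Expand x = 69/32 as a continued fraction with the Euclidean algorithm:
  69 = 2*32 + 5, so a_0 = 2.
  32 = 6*5 + 2, so a_1 = 6.
  5 = 2*2 + 1, so a_2 = 2.
  2 = 2*1 + 0, so a_3 = 2.
so x = [2; 6, 2, 2].
Convergents (p_i = a_i*p_{i-1} + p_{i-2}, q_i = a_i*q_{i-1} + q_{i-2} with p_{-2}=0, p_{-1}=1, q_{-2}=1, q_{-1}=0), until the denominator exceeds 17:
  i=0: a_0=2, p_0 = 2*1 + 0 = 2, q_0 = 2*0 + 1 = 1.
  i=1: a_1=6, p_1 = 6*2 + 1 = 13, q_1 = 6*1 + 0 = 6.
  i=2: a_2=2, p_2 = 2*13 + 2 = 28, q_2 = 2*6 + 1 = 13.
  i=3: a_3=2, p_3 = 2*28 + 13 = 69, q_3 = 2*13 + 6 = 32.
q_3 = 32 > 17, so the last convergent with denominator <= 17 is p_2/q_2 = 28/13.
The closest fraction with denominator <= 17 is either p_2/q_2 or the intermediate fraction (k*p_2 + p_1)/(k*q_2 + q_1) with the largest k >= 1 whose denominator stays <= 17; these approach x as k grows, and every other convergent or intermediate fraction in range is farther away.
Largest k: floor((17 - q_1)/q_2) = floor((17 - 6)/13) = 0.
Since k = 0, no intermediate fraction beyond p_2/q_2 has denominator <= 17, so the convergent 28/13 is the closest (its error is |69*13 - 28*32|/(32*13) = 1/416).

28/13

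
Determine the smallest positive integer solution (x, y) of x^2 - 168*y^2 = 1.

(x, y) = (13, 1)

First expand sqrt(168) as a continued fraction. With x_i = (sqrt(168) + m_i)/d_i and (m_0, d_0) = (0, 1): a_0 = floor(sqrt(168)) = 12, since 12^2 = 144 <= 168 < 169 = 13^2.
Iterate m_{i+1} = d_i*a_i - m_i, d_{i+1} = (168 - m_{i+1}^2)/d_i, a_{i+1} = floor((a_0 + m_{i+1})/d_{i+1}):
  m_1 = 1*12 - 0 = 12, d_1 = (168 - 12^2)/1 = 24/1 = 24, a_1 = floor((12 + 12)/24) = 1.
  m_2 = 24*1 - 12 = 12, d_2 = (168 - 12^2)/24 = 24/24 = 1, a_2 = floor((12 + 12)/1) = 24.
  m_3 = 1*24 - 12 = 12, d_3 = (168 - 12^2)/1 = 24/1 = 24: (m_3, d_3) = (m_1, d_1) = (12, 24), so from here the quotients repeat a_1, a_2; the period length is 2.
So sqrt(168) = [12; (1, 24)] with period length k = 2.
k is even, so the fundamental solution of x^2 - 168y^2 = 1 is (p_{k-1}, q_{k-1}) = (p_1, q_1); compute convergents through index 1.
Convergents (p_i = a_i*p_{i-1} + p_{i-2}, q_i = a_i*q_{i-1} + q_{i-2} with p_{-2}=0, p_{-1}=1, q_{-2}=1, q_{-1}=0):
  i=0: a_0=12, p_0 = 12*1 + 0 = 12, q_0 = 12*0 + 1 = 1.
  i=1: a_1=1, p_1 = 1*12 + 1 = 13, q_1 = 1*1 + 0 = 1.
Check: 13^2 - 168*1^2 = 169 - 168 = 1, so (x, y) = (13, 1) solves the equation, and by the theorem it is the least positive solution.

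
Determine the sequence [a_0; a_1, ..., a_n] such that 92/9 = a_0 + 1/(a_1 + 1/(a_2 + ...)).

Run the Euclidean algorithm on 92 and 9; the successive quotients are the partial quotients a_0, a_1, ... (each step inverts the fractional part left over by the previous one):
  92 = 10*9 + 2, so a_0 = 10.
  9 = 4*2 + 1, so a_1 = 4.
  2 = 2*1 + 0, so a_2 = 2.
The remainder reaches 0 after 3 divisions, so the expansion has 3 partial quotients, read off in order.

[10; 4, 2]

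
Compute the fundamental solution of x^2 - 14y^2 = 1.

First expand sqrt(14) as a continued fraction. With x_i = (sqrt(14) + m_i)/d_i and (m_0, d_0) = (0, 1): a_0 = floor(sqrt(14)) = 3, since 3^2 = 9 <= 14 < 16 = 4^2.
Iterate m_{i+1} = d_i*a_i - m_i, d_{i+1} = (14 - m_{i+1}^2)/d_i, a_{i+1} = floor((a_0 + m_{i+1})/d_{i+1}):
  m_1 = 1*3 - 0 = 3, d_1 = (14 - 3^2)/1 = 5/1 = 5, a_1 = floor((3 + 3)/5) = 1.
  m_2 = 5*1 - 3 = 2, d_2 = (14 - 2^2)/5 = 10/5 = 2, a_2 = floor((3 + 2)/2) = 2.
  m_3 = 2*2 - 2 = 2, d_3 = (14 - 2^2)/2 = 10/2 = 5, a_3 = floor((3 + 2)/5) = 1.
  m_4 = 5*1 - 2 = 3, d_4 = (14 - 3^2)/5 = 5/5 = 1, a_4 = floor((3 + 3)/1) = 6.
  m_5 = 1*6 - 3 = 3, d_5 = (14 - 3^2)/1 = 5/1 = 5: (m_5, d_5) = (m_1, d_1) = (3, 5), so from here the quotients repeat a_1, ..., a_4; the period length is 4.
So sqrt(14) = [3; (1, 2, 1, 6)] with period length k = 4.
k is even, so the fundamental solution of x^2 - 14y^2 = 1 is (p_{k-1}, q_{k-1}) = (p_3, q_3); compute convergents through index 3.
Convergents (p_i = a_i*p_{i-1} + p_{i-2}, q_i = a_i*q_{i-1} + q_{i-2} with p_{-2}=0, p_{-1}=1, q_{-2}=1, q_{-1}=0):
  i=0: a_0=3, p_0 = 3*1 + 0 = 3, q_0 = 3*0 + 1 = 1.
  i=1: a_1=1, p_1 = 1*3 + 1 = 4, q_1 = 1*1 + 0 = 1.
  i=2: a_2=2, p_2 = 2*4 + 3 = 11, q_2 = 2*1 + 1 = 3.
  i=3: a_3=1, p_3 = 1*11 + 4 = 15, q_3 = 1*3 + 1 = 4.
Check: 15^2 - 14*4^2 = 225 - 224 = 1, so (x, y) = (15, 4) solves the equation, and by the theorem it is the least positive solution.

(x, y) = (15, 4)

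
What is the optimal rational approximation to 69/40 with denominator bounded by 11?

19/11

Expand x = 69/40 as a continued fraction with the Euclidean algorithm:
  69 = 1*40 + 29, so a_0 = 1.
  40 = 1*29 + 11, so a_1 = 1.
  29 = 2*11 + 7, so a_2 = 2.
  11 = 1*7 + 4, so a_3 = 1.
  7 = 1*4 + 3, so a_4 = 1.
  4 = 1*3 + 1, so a_5 = 1.
  3 = 3*1 + 0, so a_6 = 3.
so x = [1; 1, 2, 1, 1, 1, 3].
Convergents (p_i = a_i*p_{i-1} + p_{i-2}, q_i = a_i*q_{i-1} + q_{i-2} with p_{-2}=0, p_{-1}=1, q_{-2}=1, q_{-1}=0), until the denominator exceeds 11:
  i=0: a_0=1, p_0 = 1*1 + 0 = 1, q_0 = 1*0 + 1 = 1.
  i=1: a_1=1, p_1 = 1*1 + 1 = 2, q_1 = 1*1 + 0 = 1.
  i=2: a_2=2, p_2 = 2*2 + 1 = 5, q_2 = 2*1 + 1 = 3.
  i=3: a_3=1, p_3 = 1*5 + 2 = 7, q_3 = 1*3 + 1 = 4.
  i=4: a_4=1, p_4 = 1*7 + 5 = 12, q_4 = 1*4 + 3 = 7.
  i=5: a_5=1, p_5 = 1*12 + 7 = 19, q_5 = 1*7 + 4 = 11.
  i=6: a_6=3, p_6 = 3*19 + 12 = 69, q_6 = 3*11 + 7 = 40.
q_6 = 40 > 11, so the last convergent with denominator <= 11 is p_5/q_5 = 19/11.
The closest fraction with denominator <= 11 is either p_5/q_5 or the intermediate fraction (k*p_5 + p_4)/(k*q_5 + q_4) with the largest k >= 1 whose denominator stays <= 11; these approach x as k grows, and every other convergent or intermediate fraction in range is farther away.
Largest k: floor((11 - q_4)/q_5) = floor((11 - 7)/11) = 0.
Since k = 0, no intermediate fraction beyond p_5/q_5 has denominator <= 11, so the convergent 19/11 is the closest (its error is |69*11 - 19*40|/(40*11) = 1/440).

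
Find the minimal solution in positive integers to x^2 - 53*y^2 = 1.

(x, y) = (66249, 9100)

First expand sqrt(53) as a continued fraction. With x_i = (sqrt(53) + m_i)/d_i and (m_0, d_0) = (0, 1): a_0 = floor(sqrt(53)) = 7, since 7^2 = 49 <= 53 < 64 = 8^2.
Iterate m_{i+1} = d_i*a_i - m_i, d_{i+1} = (53 - m_{i+1}^2)/d_i, a_{i+1} = floor((a_0 + m_{i+1})/d_{i+1}):
  m_1 = 1*7 - 0 = 7, d_1 = (53 - 7^2)/1 = 4/1 = 4, a_1 = floor((7 + 7)/4) = 3.
  m_2 = 4*3 - 7 = 5, d_2 = (53 - 5^2)/4 = 28/4 = 7, a_2 = floor((7 + 5)/7) = 1.
  m_3 = 7*1 - 5 = 2, d_3 = (53 - 2^2)/7 = 49/7 = 7, a_3 = floor((7 + 2)/7) = 1.
  m_4 = 7*1 - 2 = 5, d_4 = (53 - 5^2)/7 = 28/7 = 4, a_4 = floor((7 + 5)/4) = 3.
  m_5 = 4*3 - 5 = 7, d_5 = (53 - 7^2)/4 = 4/4 = 1, a_5 = floor((7 + 7)/1) = 14.
  m_6 = 1*14 - 7 = 7, d_6 = (53 - 7^2)/1 = 4/1 = 4: (m_6, d_6) = (m_1, d_1) = (7, 4), so from here the quotients repeat a_1, ..., a_5; the period length is 5.
So sqrt(53) = [7; (3, 1, 1, 3, 14)] with period length k = 5.
k is odd, so (p_{k-1}, q_{k-1}) only solves x^2 - 53y^2 = -1 and the fundamental solution of x^2 - 53y^2 = 1 is (p_{2k-1}, q_{2k-1}) = (p_9, q_9); compute convergents through index 9, running through the period twice.
Convergents (p_i = a_i*p_{i-1} + p_{i-2}, q_i = a_i*q_{i-1} + q_{i-2} with p_{-2}=0, p_{-1}=1, q_{-2}=1, q_{-1}=0):
  i=0: a_0=7, p_0 = 7*1 + 0 = 7, q_0 = 7*0 + 1 = 1.
  i=1: a_1=3, p_1 = 3*7 + 1 = 22, q_1 = 3*1 + 0 = 3.
  i=2: a_2=1, p_2 = 1*22 + 7 = 29, q_2 = 1*3 + 1 = 4.
  i=3: a_3=1, p_3 = 1*29 + 22 = 51, q_3 = 1*4 + 3 = 7.
  i=4: a_4=3, p_4 = 3*51 + 29 = 182, q_4 = 3*7 + 4 = 25.
  i=5: a_5=14, p_5 = 14*182 + 51 = 2599, q_5 = 14*25 + 7 = 357.
  i=6: a_6=3, p_6 = 3*2599 + 182 = 7979, q_6 = 3*357 + 25 = 1096.
  i=7: a_7=1, p_7 = 1*7979 + 2599 = 10578, q_7 = 1*1096 + 357 = 1453.
  i=8: a_8=1, p_8 = 1*10578 + 7979 = 18557, q_8 = 1*1453 + 1096 = 2549.
  i=9: a_9=3, p_9 = 3*18557 + 10578 = 66249, q_9 = 3*2549 + 1453 = 9100.
Indeed p_4^2 - 53*q_4^2 = 33124 - 33125 = -1, not +1.
Check: 66249^2 - 53*9100^2 = 4388930001 - 4388930000 = 1, so (x, y) = (66249, 9100) solves the equation, and by the theorem it is the least positive solution.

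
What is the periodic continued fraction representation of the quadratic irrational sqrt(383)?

[19; (1, 1, 3, 19, 3, 1, 1, 38)]

Write x_i = (sqrt(383) + m_i)/d_i with (m_0, d_0) = (0, 1). a_0 = floor(sqrt(383)) = 19, since 19^2 = 361 <= 383 < 400 = 20^2.
Iterate m_{i+1} = d_i*a_i - m_i, d_{i+1} = (383 - m_{i+1}^2)/d_i, a_{i+1} = floor((a_0 + m_{i+1})/d_{i+1}):
  m_1 = 1*19 - 0 = 19, d_1 = (383 - 19^2)/1 = 22/1 = 22, a_1 = floor((19 + 19)/22) = 1.
  m_2 = 22*1 - 19 = 3, d_2 = (383 - 3^2)/22 = 374/22 = 17, a_2 = floor((19 + 3)/17) = 1.
  m_3 = 17*1 - 3 = 14, d_3 = (383 - 14^2)/17 = 187/17 = 11, a_3 = floor((19 + 14)/11) = 3.
  m_4 = 11*3 - 14 = 19, d_4 = (383 - 19^2)/11 = 22/11 = 2, a_4 = floor((19 + 19)/2) = 19.
  m_5 = 2*19 - 19 = 19, d_5 = (383 - 19^2)/2 = 22/2 = 11, a_5 = floor((19 + 19)/11) = 3.
  m_6 = 11*3 - 19 = 14, d_6 = (383 - 14^2)/11 = 187/11 = 17, a_6 = floor((19 + 14)/17) = 1.
  m_7 = 17*1 - 14 = 3, d_7 = (383 - 3^2)/17 = 374/17 = 22, a_7 = floor((19 + 3)/22) = 1.
  m_8 = 22*1 - 3 = 19, d_8 = (383 - 19^2)/22 = 22/22 = 1, a_8 = floor((19 + 19)/1) = 38.
  m_9 = 1*38 - 19 = 19, d_9 = (383 - 19^2)/1 = 22/1 = 22: (m_9, d_9) = (m_1, d_1) = (19, 22), so from here the quotients repeat a_1, ..., a_8; the period length is 8.
Hence the expansion of sqrt(383) is a_0 = 19 followed by the repeating block 1, 1, 3, 19, 3, 1, 1, 38 (period 8).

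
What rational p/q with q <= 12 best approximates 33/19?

19/11

Expand x = 33/19 as a continued fraction with the Euclidean algorithm:
  33 = 1*19 + 14, so a_0 = 1.
  19 = 1*14 + 5, so a_1 = 1.
  14 = 2*5 + 4, so a_2 = 2.
  5 = 1*4 + 1, so a_3 = 1.
  4 = 4*1 + 0, so a_4 = 4.
so x = [1; 1, 2, 1, 4].
Convergents (p_i = a_i*p_{i-1} + p_{i-2}, q_i = a_i*q_{i-1} + q_{i-2} with p_{-2}=0, p_{-1}=1, q_{-2}=1, q_{-1}=0), until the denominator exceeds 12:
  i=0: a_0=1, p_0 = 1*1 + 0 = 1, q_0 = 1*0 + 1 = 1.
  i=1: a_1=1, p_1 = 1*1 + 1 = 2, q_1 = 1*1 + 0 = 1.
  i=2: a_2=2, p_2 = 2*2 + 1 = 5, q_2 = 2*1 + 1 = 3.
  i=3: a_3=1, p_3 = 1*5 + 2 = 7, q_3 = 1*3 + 1 = 4.
  i=4: a_4=4, p_4 = 4*7 + 5 = 33, q_4 = 4*4 + 3 = 19.
q_4 = 19 > 12, so the last convergent with denominator <= 12 is p_3/q_3 = 7/4.
The closest fraction with denominator <= 12 is either p_3/q_3 or the intermediate fraction (k*p_3 + p_2)/(k*q_3 + q_2) with the largest k >= 1 whose denominator stays <= 12; these approach x as k grows, and every other convergent or intermediate fraction in range is farther away.
Largest k: floor((12 - q_2)/q_3) = floor((12 - 3)/4) = 2.
That gives (2*7 + 5)/(2*4 + 3) = 19/11.
Compare the errors: |x - 7/4| = |33*4 - 7*19|/(19*4) = 1/76, and |x - 19/11| = |33*11 - 19*19|/(19*11) = 2/209.
Cross-multiplying, 2*76 = 152 < 209 = 1*209, so 2/209 is smaller: the intermediate fraction 19/11 is closer to x than 7/4.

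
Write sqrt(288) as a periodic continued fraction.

Write x_i = (sqrt(288) + m_i)/d_i with (m_0, d_0) = (0, 1). a_0 = floor(sqrt(288)) = 16, since 16^2 = 256 <= 288 < 289 = 17^2.
Iterate m_{i+1} = d_i*a_i - m_i, d_{i+1} = (288 - m_{i+1}^2)/d_i, a_{i+1} = floor((a_0 + m_{i+1})/d_{i+1}):
  m_1 = 1*16 - 0 = 16, d_1 = (288 - 16^2)/1 = 32/1 = 32, a_1 = floor((16 + 16)/32) = 1.
  m_2 = 32*1 - 16 = 16, d_2 = (288 - 16^2)/32 = 32/32 = 1, a_2 = floor((16 + 16)/1) = 32.
  m_3 = 1*32 - 16 = 16, d_3 = (288 - 16^2)/1 = 32/1 = 32: (m_3, d_3) = (m_1, d_1) = (16, 32), so from here the quotients repeat a_1, a_2; the period length is 2.
Hence the expansion of sqrt(288) is a_0 = 16 followed by the repeating block 1, 32 (period 2).

[16; (1, 32)]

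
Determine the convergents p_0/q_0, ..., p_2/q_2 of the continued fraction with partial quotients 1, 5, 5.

1/1, 6/5, 31/26

Using the convergent recurrence p_i = a_i*p_{i-1} + p_{i-2}, q_i = a_i*q_{i-1} + q_{i-2} with p_{-2}=0, p_{-1}=1, q_{-2}=1, q_{-1}=0:
  i=0: a_0=1, p_0 = 1*1 + 0 = 1, q_0 = 1*0 + 1 = 1.
  i=1: a_1=5, p_1 = 5*1 + 1 = 6, q_1 = 5*1 + 0 = 5.
  i=2: a_2=5, p_2 = 5*6 + 1 = 31, q_2 = 5*5 + 1 = 26.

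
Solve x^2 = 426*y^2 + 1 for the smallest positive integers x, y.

(x, y) = (88751, 4300)

First expand sqrt(426) as a continued fraction. With x_i = (sqrt(426) + m_i)/d_i and (m_0, d_0) = (0, 1): a_0 = floor(sqrt(426)) = 20, since 20^2 = 400 <= 426 < 441 = 21^2.
Iterate m_{i+1} = d_i*a_i - m_i, d_{i+1} = (426 - m_{i+1}^2)/d_i, a_{i+1} = floor((a_0 + m_{i+1})/d_{i+1}):
  m_1 = 1*20 - 0 = 20, d_1 = (426 - 20^2)/1 = 26/1 = 26, a_1 = floor((20 + 20)/26) = 1.
  m_2 = 26*1 - 20 = 6, d_2 = (426 - 6^2)/26 = 390/26 = 15, a_2 = floor((20 + 6)/15) = 1.
  m_3 = 15*1 - 6 = 9, d_3 = (426 - 9^2)/15 = 345/15 = 23, a_3 = floor((20 + 9)/23) = 1.
  m_4 = 23*1 - 9 = 14, d_4 = (426 - 14^2)/23 = 230/23 = 10, a_4 = floor((20 + 14)/10) = 3.
  m_5 = 10*3 - 14 = 16, d_5 = (426 - 16^2)/10 = 170/10 = 17, a_5 = floor((20 + 16)/17) = 2.
  m_6 = 17*2 - 16 = 18, d_6 = (426 - 18^2)/17 = 102/17 = 6, a_6 = floor((20 + 18)/6) = 6.
  m_7 = 6*6 - 18 = 18, d_7 = (426 - 18^2)/6 = 102/6 = 17, a_7 = floor((20 + 18)/17) = 2.
  m_8 = 17*2 - 18 = 16, d_8 = (426 - 16^2)/17 = 170/17 = 10, a_8 = floor((20 + 16)/10) = 3.
  m_9 = 10*3 - 16 = 14, d_9 = (426 - 14^2)/10 = 230/10 = 23, a_9 = floor((20 + 14)/23) = 1.
  m_10 = 23*1 - 14 = 9, d_10 = (426 - 9^2)/23 = 345/23 = 15, a_10 = floor((20 + 9)/15) = 1.
  m_11 = 15*1 - 9 = 6, d_11 = (426 - 6^2)/15 = 390/15 = 26, a_11 = floor((20 + 6)/26) = 1.
  m_12 = 26*1 - 6 = 20, d_12 = (426 - 20^2)/26 = 26/26 = 1, a_12 = floor((20 + 20)/1) = 40.
  m_13 = 1*40 - 20 = 20, d_13 = (426 - 20^2)/1 = 26/1 = 26: (m_13, d_13) = (m_1, d_1) = (20, 26), so from here the quotients repeat a_1, ..., a_12; the period length is 12.
So sqrt(426) = [20; (1, 1, 1, 3, 2, 6, 2, 3, 1, 1, 1, 40)] with period length k = 12.
k is even, so the fundamental solution of x^2 - 426y^2 = 1 is (p_{k-1}, q_{k-1}) = (p_11, q_11); compute convergents through index 11.
Convergents (p_i = a_i*p_{i-1} + p_{i-2}, q_i = a_i*q_{i-1} + q_{i-2} with p_{-2}=0, p_{-1}=1, q_{-2}=1, q_{-1}=0):
  i=0: a_0=20, p_0 = 20*1 + 0 = 20, q_0 = 20*0 + 1 = 1.
  i=1: a_1=1, p_1 = 1*20 + 1 = 21, q_1 = 1*1 + 0 = 1.
  i=2: a_2=1, p_2 = 1*21 + 20 = 41, q_2 = 1*1 + 1 = 2.
  i=3: a_3=1, p_3 = 1*41 + 21 = 62, q_3 = 1*2 + 1 = 3.
  i=4: a_4=3, p_4 = 3*62 + 41 = 227, q_4 = 3*3 + 2 = 11.
  i=5: a_5=2, p_5 = 2*227 + 62 = 516, q_5 = 2*11 + 3 = 25.
  i=6: a_6=6, p_6 = 6*516 + 227 = 3323, q_6 = 6*25 + 11 = 161.
  i=7: a_7=2, p_7 = 2*3323 + 516 = 7162, q_7 = 2*161 + 25 = 347.
  i=8: a_8=3, p_8 = 3*7162 + 3323 = 24809, q_8 = 3*347 + 161 = 1202.
  i=9: a_9=1, p_9 = 1*24809 + 7162 = 31971, q_9 = 1*1202 + 347 = 1549.
  i=10: a_10=1, p_10 = 1*31971 + 24809 = 56780, q_10 = 1*1549 + 1202 = 2751.
  i=11: a_11=1, p_11 = 1*56780 + 31971 = 88751, q_11 = 1*2751 + 1549 = 4300.
Check: 88751^2 - 426*4300^2 = 7876740001 - 7876740000 = 1, so (x, y) = (88751, 4300) solves the equation, and by the theorem it is the least positive solution.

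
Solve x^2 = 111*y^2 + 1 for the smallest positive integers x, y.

(x, y) = (295, 28)

First expand sqrt(111) as a continued fraction. With x_i = (sqrt(111) + m_i)/d_i and (m_0, d_0) = (0, 1): a_0 = floor(sqrt(111)) = 10, since 10^2 = 100 <= 111 < 121 = 11^2.
Iterate m_{i+1} = d_i*a_i - m_i, d_{i+1} = (111 - m_{i+1}^2)/d_i, a_{i+1} = floor((a_0 + m_{i+1})/d_{i+1}):
  m_1 = 1*10 - 0 = 10, d_1 = (111 - 10^2)/1 = 11/1 = 11, a_1 = floor((10 + 10)/11) = 1.
  m_2 = 11*1 - 10 = 1, d_2 = (111 - 1^2)/11 = 110/11 = 10, a_2 = floor((10 + 1)/10) = 1.
  m_3 = 10*1 - 1 = 9, d_3 = (111 - 9^2)/10 = 30/10 = 3, a_3 = floor((10 + 9)/3) = 6.
  m_4 = 3*6 - 9 = 9, d_4 = (111 - 9^2)/3 = 30/3 = 10, a_4 = floor((10 + 9)/10) = 1.
  m_5 = 10*1 - 9 = 1, d_5 = (111 - 1^2)/10 = 110/10 = 11, a_5 = floor((10 + 1)/11) = 1.
  m_6 = 11*1 - 1 = 10, d_6 = (111 - 10^2)/11 = 11/11 = 1, a_6 = floor((10 + 10)/1) = 20.
  m_7 = 1*20 - 10 = 10, d_7 = (111 - 10^2)/1 = 11/1 = 11: (m_7, d_7) = (m_1, d_1) = (10, 11), so from here the quotients repeat a_1, ..., a_6; the period length is 6.
So sqrt(111) = [10; (1, 1, 6, 1, 1, 20)] with period length k = 6.
k is even, so the fundamental solution of x^2 - 111y^2 = 1 is (p_{k-1}, q_{k-1}) = (p_5, q_5); compute convergents through index 5.
Convergents (p_i = a_i*p_{i-1} + p_{i-2}, q_i = a_i*q_{i-1} + q_{i-2} with p_{-2}=0, p_{-1}=1, q_{-2}=1, q_{-1}=0):
  i=0: a_0=10, p_0 = 10*1 + 0 = 10, q_0 = 10*0 + 1 = 1.
  i=1: a_1=1, p_1 = 1*10 + 1 = 11, q_1 = 1*1 + 0 = 1.
  i=2: a_2=1, p_2 = 1*11 + 10 = 21, q_2 = 1*1 + 1 = 2.
  i=3: a_3=6, p_3 = 6*21 + 11 = 137, q_3 = 6*2 + 1 = 13.
  i=4: a_4=1, p_4 = 1*137 + 21 = 158, q_4 = 1*13 + 2 = 15.
  i=5: a_5=1, p_5 = 1*158 + 137 = 295, q_5 = 1*15 + 13 = 28.
Check: 295^2 - 111*28^2 = 87025 - 87024 = 1, so (x, y) = (295, 28) solves the equation, and by the theorem it is the least positive solution.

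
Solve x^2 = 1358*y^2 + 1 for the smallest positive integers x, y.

First expand sqrt(1358) as a continued fraction. With x_i = (sqrt(1358) + m_i)/d_i and (m_0, d_0) = (0, 1): a_0 = floor(sqrt(1358)) = 36, since 36^2 = 1296 <= 1358 < 1369 = 37^2.
Iterate m_{i+1} = d_i*a_i - m_i, d_{i+1} = (1358 - m_{i+1}^2)/d_i, a_{i+1} = floor((a_0 + m_{i+1})/d_{i+1}):
  m_1 = 1*36 - 0 = 36, d_1 = (1358 - 36^2)/1 = 62/1 = 62, a_1 = floor((36 + 36)/62) = 1.
  m_2 = 62*1 - 36 = 26, d_2 = (1358 - 26^2)/62 = 682/62 = 11, a_2 = floor((36 + 26)/11) = 5.
  m_3 = 11*5 - 26 = 29, d_3 = (1358 - 29^2)/11 = 517/11 = 47, a_3 = floor((36 + 29)/47) = 1.
  m_4 = 47*1 - 29 = 18, d_4 = (1358 - 18^2)/47 = 1034/47 = 22, a_4 = floor((36 + 18)/22) = 2.
  m_5 = 22*2 - 18 = 26, d_5 = (1358 - 26^2)/22 = 682/22 = 31, a_5 = floor((36 + 26)/31) = 2.
  m_6 = 31*2 - 26 = 36, d_6 = (1358 - 36^2)/31 = 62/31 = 2, a_6 = floor((36 + 36)/2) = 36.
  m_7 = 2*36 - 36 = 36, d_7 = (1358 - 36^2)/2 = 62/2 = 31, a_7 = floor((36 + 36)/31) = 2.
  m_8 = 31*2 - 36 = 26, d_8 = (1358 - 26^2)/31 = 682/31 = 22, a_8 = floor((36 + 26)/22) = 2.
  m_9 = 22*2 - 26 = 18, d_9 = (1358 - 18^2)/22 = 1034/22 = 47, a_9 = floor((36 + 18)/47) = 1.
  m_10 = 47*1 - 18 = 29, d_10 = (1358 - 29^2)/47 = 517/47 = 11, a_10 = floor((36 + 29)/11) = 5.
  m_11 = 11*5 - 29 = 26, d_11 = (1358 - 26^2)/11 = 682/11 = 62, a_11 = floor((36 + 26)/62) = 1.
  m_12 = 62*1 - 26 = 36, d_12 = (1358 - 36^2)/62 = 62/62 = 1, a_12 = floor((36 + 36)/1) = 72.
  m_13 = 1*72 - 36 = 36, d_13 = (1358 - 36^2)/1 = 62/1 = 62: (m_13, d_13) = (m_1, d_1) = (36, 62), so from here the quotients repeat a_1, ..., a_12; the period length is 12.
So sqrt(1358) = [36; (1, 5, 1, 2, 2, 36, 2, 2, 1, 5, 1, 72)] with period length k = 12.
k is even, so the fundamental solution of x^2 - 1358y^2 = 1 is (p_{k-1}, q_{k-1}) = (p_11, q_11); compute convergents through index 11.
Convergents (p_i = a_i*p_{i-1} + p_{i-2}, q_i = a_i*q_{i-1} + q_{i-2} with p_{-2}=0, p_{-1}=1, q_{-2}=1, q_{-1}=0):
  i=0: a_0=36, p_0 = 36*1 + 0 = 36, q_0 = 36*0 + 1 = 1.
  i=1: a_1=1, p_1 = 1*36 + 1 = 37, q_1 = 1*1 + 0 = 1.
  i=2: a_2=5, p_2 = 5*37 + 36 = 221, q_2 = 5*1 + 1 = 6.
  i=3: a_3=1, p_3 = 1*221 + 37 = 258, q_3 = 1*6 + 1 = 7.
  i=4: a_4=2, p_4 = 2*258 + 221 = 737, q_4 = 2*7 + 6 = 20.
  i=5: a_5=2, p_5 = 2*737 + 258 = 1732, q_5 = 2*20 + 7 = 47.
  i=6: a_6=36, p_6 = 36*1732 + 737 = 63089, q_6 = 36*47 + 20 = 1712.
  i=7: a_7=2, p_7 = 2*63089 + 1732 = 127910, q_7 = 2*1712 + 47 = 3471.
  i=8: a_8=2, p_8 = 2*127910 + 63089 = 318909, q_8 = 2*3471 + 1712 = 8654.
  i=9: a_9=1, p_9 = 1*318909 + 127910 = 446819, q_9 = 1*8654 + 3471 = 12125.
  i=10: a_10=5, p_10 = 5*446819 + 318909 = 2553004, q_10 = 5*12125 + 8654 = 69279.
  i=11: a_11=1, p_11 = 1*2553004 + 446819 = 2999823, q_11 = 1*69279 + 12125 = 81404.
Check: 2999823^2 - 1358*81404^2 = 8998938031329 - 8998938031328 = 1, so (x, y) = (2999823, 81404) solves the equation, and by the theorem it is the least positive solution.

(x, y) = (2999823, 81404)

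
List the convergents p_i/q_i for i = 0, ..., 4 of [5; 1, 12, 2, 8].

Using the convergent recurrence p_i = a_i*p_{i-1} + p_{i-2}, q_i = a_i*q_{i-1} + q_{i-2} with p_{-2}=0, p_{-1}=1, q_{-2}=1, q_{-1}=0:
  i=0: a_0=5, p_0 = 5*1 + 0 = 5, q_0 = 5*0 + 1 = 1.
  i=1: a_1=1, p_1 = 1*5 + 1 = 6, q_1 = 1*1 + 0 = 1.
  i=2: a_2=12, p_2 = 12*6 + 5 = 77, q_2 = 12*1 + 1 = 13.
  i=3: a_3=2, p_3 = 2*77 + 6 = 160, q_3 = 2*13 + 1 = 27.
  i=4: a_4=8, p_4 = 8*160 + 77 = 1357, q_4 = 8*27 + 13 = 229.

5/1, 6/1, 77/13, 160/27, 1357/229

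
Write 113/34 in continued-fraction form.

Run the Euclidean algorithm on 113 and 34; the successive quotients are the partial quotients a_0, a_1, ... (each step inverts the fractional part left over by the previous one):
  113 = 3*34 + 11, so a_0 = 3.
  34 = 3*11 + 1, so a_1 = 3.
  11 = 11*1 + 0, so a_2 = 11.
The remainder reaches 0 after 3 divisions, so the expansion has 3 partial quotients, read off in order.

[3; 3, 11]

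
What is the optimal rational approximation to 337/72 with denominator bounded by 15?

Expand x = 337/72 as a continued fraction with the Euclidean algorithm:
  337 = 4*72 + 49, so a_0 = 4.
  72 = 1*49 + 23, so a_1 = 1.
  49 = 2*23 + 3, so a_2 = 2.
  23 = 7*3 + 2, so a_3 = 7.
  3 = 1*2 + 1, so a_4 = 1.
  2 = 2*1 + 0, so a_5 = 2.
so x = [4; 1, 2, 7, 1, 2].
Convergents (p_i = a_i*p_{i-1} + p_{i-2}, q_i = a_i*q_{i-1} + q_{i-2} with p_{-2}=0, p_{-1}=1, q_{-2}=1, q_{-1}=0), until the denominator exceeds 15:
  i=0: a_0=4, p_0 = 4*1 + 0 = 4, q_0 = 4*0 + 1 = 1.
  i=1: a_1=1, p_1 = 1*4 + 1 = 5, q_1 = 1*1 + 0 = 1.
  i=2: a_2=2, p_2 = 2*5 + 4 = 14, q_2 = 2*1 + 1 = 3.
  i=3: a_3=7, p_3 = 7*14 + 5 = 103, q_3 = 7*3 + 1 = 22.
q_3 = 22 > 15, so the last convergent with denominator <= 15 is p_2/q_2 = 14/3.
The closest fraction with denominator <= 15 is either p_2/q_2 or the intermediate fraction (k*p_2 + p_1)/(k*q_2 + q_1) with the largest k >= 1 whose denominator stays <= 15; these approach x as k grows, and every other convergent or intermediate fraction in range is farther away.
Largest k: floor((15 - q_1)/q_2) = floor((15 - 1)/3) = 4.
That gives (4*14 + 5)/(4*3 + 1) = 61/13.
Compare the errors: |x - 14/3| = |337*3 - 14*72|/(72*3) = 3/216, and |x - 61/13| = |337*13 - 61*72|/(72*13) = 11/936.
Cross-multiplying, 11*216 = 2376 < 2808 = 3*936, so 11/936 is smaller: the intermediate fraction 61/13 is closer to x than 14/3.

61/13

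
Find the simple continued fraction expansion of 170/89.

Run the Euclidean algorithm on 170 and 89; the successive quotients are the partial quotients a_0, a_1, ... (each step inverts the fractional part left over by the previous one):
  170 = 1*89 + 81, so a_0 = 1.
  89 = 1*81 + 8, so a_1 = 1.
  81 = 10*8 + 1, so a_2 = 10.
  8 = 8*1 + 0, so a_3 = 8.
The remainder reaches 0 after 4 divisions, so the expansion has 4 partial quotients, read off in order.

[1; 1, 10, 8]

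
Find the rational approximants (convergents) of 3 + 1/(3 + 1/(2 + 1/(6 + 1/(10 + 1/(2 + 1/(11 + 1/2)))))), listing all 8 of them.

3/1, 10/3, 23/7, 148/45, 1503/457, 3154/959, 36197/11006, 75548/22971

Using the convergent recurrence p_i = a_i*p_{i-1} + p_{i-2}, q_i = a_i*q_{i-1} + q_{i-2} with p_{-2}=0, p_{-1}=1, q_{-2}=1, q_{-1}=0:
  i=0: a_0=3, p_0 = 3*1 + 0 = 3, q_0 = 3*0 + 1 = 1.
  i=1: a_1=3, p_1 = 3*3 + 1 = 10, q_1 = 3*1 + 0 = 3.
  i=2: a_2=2, p_2 = 2*10 + 3 = 23, q_2 = 2*3 + 1 = 7.
  i=3: a_3=6, p_3 = 6*23 + 10 = 148, q_3 = 6*7 + 3 = 45.
  i=4: a_4=10, p_4 = 10*148 + 23 = 1503, q_4 = 10*45 + 7 = 457.
  i=5: a_5=2, p_5 = 2*1503 + 148 = 3154, q_5 = 2*457 + 45 = 959.
  i=6: a_6=11, p_6 = 11*3154 + 1503 = 36197, q_6 = 11*959 + 457 = 11006.
  i=7: a_7=2, p_7 = 2*36197 + 3154 = 75548, q_7 = 2*11006 + 959 = 22971.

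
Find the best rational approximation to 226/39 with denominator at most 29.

168/29

Expand x = 226/39 as a continued fraction with the Euclidean algorithm:
  226 = 5*39 + 31, so a_0 = 5.
  39 = 1*31 + 8, so a_1 = 1.
  31 = 3*8 + 7, so a_2 = 3.
  8 = 1*7 + 1, so a_3 = 1.
  7 = 7*1 + 0, so a_4 = 7.
so x = [5; 1, 3, 1, 7].
Convergents (p_i = a_i*p_{i-1} + p_{i-2}, q_i = a_i*q_{i-1} + q_{i-2} with p_{-2}=0, p_{-1}=1, q_{-2}=1, q_{-1}=0), until the denominator exceeds 29:
  i=0: a_0=5, p_0 = 5*1 + 0 = 5, q_0 = 5*0 + 1 = 1.
  i=1: a_1=1, p_1 = 1*5 + 1 = 6, q_1 = 1*1 + 0 = 1.
  i=2: a_2=3, p_2 = 3*6 + 5 = 23, q_2 = 3*1 + 1 = 4.
  i=3: a_3=1, p_3 = 1*23 + 6 = 29, q_3 = 1*4 + 1 = 5.
  i=4: a_4=7, p_4 = 7*29 + 23 = 226, q_4 = 7*5 + 4 = 39.
q_4 = 39 > 29, so the last convergent with denominator <= 29 is p_3/q_3 = 29/5.
The closest fraction with denominator <= 29 is either p_3/q_3 or the intermediate fraction (k*p_3 + p_2)/(k*q_3 + q_2) with the largest k >= 1 whose denominator stays <= 29; these approach x as k grows, and every other convergent or intermediate fraction in range is farther away.
Largest k: floor((29 - q_2)/q_3) = floor((29 - 4)/5) = 5.
That gives (5*29 + 23)/(5*5 + 4) = 168/29.
Compare the errors: |x - 29/5| = |226*5 - 29*39|/(39*5) = 1/195, and |x - 168/29| = |226*29 - 168*39|/(39*29) = 2/1131.
Cross-multiplying, 2*195 = 390 < 1131 = 1*1131, so 2/1131 is smaller: the intermediate fraction 168/29 is closer to x than 29/5.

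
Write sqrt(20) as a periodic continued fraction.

[4; (2, 8)]

Write x_i = (sqrt(20) + m_i)/d_i with (m_0, d_0) = (0, 1). a_0 = floor(sqrt(20)) = 4, since 4^2 = 16 <= 20 < 25 = 5^2.
Iterate m_{i+1} = d_i*a_i - m_i, d_{i+1} = (20 - m_{i+1}^2)/d_i, a_{i+1} = floor((a_0 + m_{i+1})/d_{i+1}):
  m_1 = 1*4 - 0 = 4, d_1 = (20 - 4^2)/1 = 4/1 = 4, a_1 = floor((4 + 4)/4) = 2.
  m_2 = 4*2 - 4 = 4, d_2 = (20 - 4^2)/4 = 4/4 = 1, a_2 = floor((4 + 4)/1) = 8.
  m_3 = 1*8 - 4 = 4, d_3 = (20 - 4^2)/1 = 4/1 = 4: (m_3, d_3) = (m_1, d_1) = (4, 4), so from here the quotients repeat a_1, a_2; the period length is 2.
Hence the expansion of sqrt(20) is a_0 = 4 followed by the repeating block 2, 8 (period 2).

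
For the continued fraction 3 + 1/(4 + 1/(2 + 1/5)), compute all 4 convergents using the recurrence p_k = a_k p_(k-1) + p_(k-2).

3/1, 13/4, 29/9, 158/49

Using the convergent recurrence p_i = a_i*p_{i-1} + p_{i-2}, q_i = a_i*q_{i-1} + q_{i-2} with p_{-2}=0, p_{-1}=1, q_{-2}=1, q_{-1}=0:
  i=0: a_0=3, p_0 = 3*1 + 0 = 3, q_0 = 3*0 + 1 = 1.
  i=1: a_1=4, p_1 = 4*3 + 1 = 13, q_1 = 4*1 + 0 = 4.
  i=2: a_2=2, p_2 = 2*13 + 3 = 29, q_2 = 2*4 + 1 = 9.
  i=3: a_3=5, p_3 = 5*29 + 13 = 158, q_3 = 5*9 + 4 = 49.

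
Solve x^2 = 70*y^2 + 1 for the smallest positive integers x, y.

(x, y) = (251, 30)

First expand sqrt(70) as a continued fraction. With x_i = (sqrt(70) + m_i)/d_i and (m_0, d_0) = (0, 1): a_0 = floor(sqrt(70)) = 8, since 8^2 = 64 <= 70 < 81 = 9^2.
Iterate m_{i+1} = d_i*a_i - m_i, d_{i+1} = (70 - m_{i+1}^2)/d_i, a_{i+1} = floor((a_0 + m_{i+1})/d_{i+1}):
  m_1 = 1*8 - 0 = 8, d_1 = (70 - 8^2)/1 = 6/1 = 6, a_1 = floor((8 + 8)/6) = 2.
  m_2 = 6*2 - 8 = 4, d_2 = (70 - 4^2)/6 = 54/6 = 9, a_2 = floor((8 + 4)/9) = 1.
  m_3 = 9*1 - 4 = 5, d_3 = (70 - 5^2)/9 = 45/9 = 5, a_3 = floor((8 + 5)/5) = 2.
  m_4 = 5*2 - 5 = 5, d_4 = (70 - 5^2)/5 = 45/5 = 9, a_4 = floor((8 + 5)/9) = 1.
  m_5 = 9*1 - 5 = 4, d_5 = (70 - 4^2)/9 = 54/9 = 6, a_5 = floor((8 + 4)/6) = 2.
  m_6 = 6*2 - 4 = 8, d_6 = (70 - 8^2)/6 = 6/6 = 1, a_6 = floor((8 + 8)/1) = 16.
  m_7 = 1*16 - 8 = 8, d_7 = (70 - 8^2)/1 = 6/1 = 6: (m_7, d_7) = (m_1, d_1) = (8, 6), so from here the quotients repeat a_1, ..., a_6; the period length is 6.
So sqrt(70) = [8; (2, 1, 2, 1, 2, 16)] with period length k = 6.
k is even, so the fundamental solution of x^2 - 70y^2 = 1 is (p_{k-1}, q_{k-1}) = (p_5, q_5); compute convergents through index 5.
Convergents (p_i = a_i*p_{i-1} + p_{i-2}, q_i = a_i*q_{i-1} + q_{i-2} with p_{-2}=0, p_{-1}=1, q_{-2}=1, q_{-1}=0):
  i=0: a_0=8, p_0 = 8*1 + 0 = 8, q_0 = 8*0 + 1 = 1.
  i=1: a_1=2, p_1 = 2*8 + 1 = 17, q_1 = 2*1 + 0 = 2.
  i=2: a_2=1, p_2 = 1*17 + 8 = 25, q_2 = 1*2 + 1 = 3.
  i=3: a_3=2, p_3 = 2*25 + 17 = 67, q_3 = 2*3 + 2 = 8.
  i=4: a_4=1, p_4 = 1*67 + 25 = 92, q_4 = 1*8 + 3 = 11.
  i=5: a_5=2, p_5 = 2*92 + 67 = 251, q_5 = 2*11 + 8 = 30.
Check: 251^2 - 70*30^2 = 63001 - 63000 = 1, so (x, y) = (251, 30) solves the equation, and by the theorem it is the least positive solution.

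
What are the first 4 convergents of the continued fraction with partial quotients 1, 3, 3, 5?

1/1, 4/3, 13/10, 69/53

Using the convergent recurrence p_i = a_i*p_{i-1} + p_{i-2}, q_i = a_i*q_{i-1} + q_{i-2} with p_{-2}=0, p_{-1}=1, q_{-2}=1, q_{-1}=0:
  i=0: a_0=1, p_0 = 1*1 + 0 = 1, q_0 = 1*0 + 1 = 1.
  i=1: a_1=3, p_1 = 3*1 + 1 = 4, q_1 = 3*1 + 0 = 3.
  i=2: a_2=3, p_2 = 3*4 + 1 = 13, q_2 = 3*3 + 1 = 10.
  i=3: a_3=5, p_3 = 5*13 + 4 = 69, q_3 = 5*10 + 3 = 53.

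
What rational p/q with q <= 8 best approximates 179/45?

Expand x = 179/45 as a continued fraction with the Euclidean algorithm:
  179 = 3*45 + 44, so a_0 = 3.
  45 = 1*44 + 1, so a_1 = 1.
  44 = 44*1 + 0, so a_2 = 44.
so x = [3; 1, 44].
Convergents (p_i = a_i*p_{i-1} + p_{i-2}, q_i = a_i*q_{i-1} + q_{i-2} with p_{-2}=0, p_{-1}=1, q_{-2}=1, q_{-1}=0), until the denominator exceeds 8:
  i=0: a_0=3, p_0 = 3*1 + 0 = 3, q_0 = 3*0 + 1 = 1.
  i=1: a_1=1, p_1 = 1*3 + 1 = 4, q_1 = 1*1 + 0 = 1.
  i=2: a_2=44, p_2 = 44*4 + 3 = 179, q_2 = 44*1 + 1 = 45.
q_2 = 45 > 8, so the last convergent with denominator <= 8 is p_1/q_1 = 4/1.
The closest fraction with denominator <= 8 is either p_1/q_1 or the intermediate fraction (k*p_1 + p_0)/(k*q_1 + q_0) with the largest k >= 1 whose denominator stays <= 8; these approach x as k grows, and every other convergent or intermediate fraction in range is farther away.
Largest k: floor((8 - q_0)/q_1) = floor((8 - 1)/1) = 7.
That gives (7*4 + 3)/(7*1 + 1) = 31/8.
Compare the errors: |x - 4/1| = |179*1 - 4*45|/(45*1) = 1/45, and |x - 31/8| = |179*8 - 31*45|/(45*8) = 37/360.
Cross-multiplying, 1*360 = 360 < 1665 = 37*45, so 1/45 is smaller: the convergent 4/1 is closer to x than 31/8.

4/1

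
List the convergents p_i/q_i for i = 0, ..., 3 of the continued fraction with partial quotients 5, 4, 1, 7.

Using the convergent recurrence p_i = a_i*p_{i-1} + p_{i-2}, q_i = a_i*q_{i-1} + q_{i-2} with p_{-2}=0, p_{-1}=1, q_{-2}=1, q_{-1}=0:
  i=0: a_0=5, p_0 = 5*1 + 0 = 5, q_0 = 5*0 + 1 = 1.
  i=1: a_1=4, p_1 = 4*5 + 1 = 21, q_1 = 4*1 + 0 = 4.
  i=2: a_2=1, p_2 = 1*21 + 5 = 26, q_2 = 1*4 + 1 = 5.
  i=3: a_3=7, p_3 = 7*26 + 21 = 203, q_3 = 7*5 + 4 = 39.

5/1, 21/4, 26/5, 203/39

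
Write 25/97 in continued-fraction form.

[0; 3, 1, 7, 3]

Run the Euclidean algorithm on 25 and 97; the successive quotients are the partial quotients a_0, a_1, ... (each step inverts the fractional part left over by the previous one):
  25 = 0*97 + 25, so a_0 = 0.
  97 = 3*25 + 22, so a_1 = 3.
  25 = 1*22 + 3, so a_2 = 1.
  22 = 7*3 + 1, so a_3 = 7.
  3 = 3*1 + 0, so a_4 = 3.
The remainder reaches 0 after 5 divisions, so the expansion has 5 partial quotients, read off in order.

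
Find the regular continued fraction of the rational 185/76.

Run the Euclidean algorithm on 185 and 76; the successive quotients are the partial quotients a_0, a_1, ... (each step inverts the fractional part left over by the previous one):
  185 = 2*76 + 33, so a_0 = 2.
  76 = 2*33 + 10, so a_1 = 2.
  33 = 3*10 + 3, so a_2 = 3.
  10 = 3*3 + 1, so a_3 = 3.
  3 = 3*1 + 0, so a_4 = 3.
The remainder reaches 0 after 5 divisions, so the expansion has 5 partial quotients, read off in order.

[2; 2, 3, 3, 3]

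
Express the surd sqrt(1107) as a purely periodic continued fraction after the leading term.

Write x_i = (sqrt(1107) + m_i)/d_i with (m_0, d_0) = (0, 1). a_0 = floor(sqrt(1107)) = 33, since 33^2 = 1089 <= 1107 < 1156 = 34^2.
Iterate m_{i+1} = d_i*a_i - m_i, d_{i+1} = (1107 - m_{i+1}^2)/d_i, a_{i+1} = floor((a_0 + m_{i+1})/d_{i+1}):
  m_1 = 1*33 - 0 = 33, d_1 = (1107 - 33^2)/1 = 18/1 = 18, a_1 = floor((33 + 33)/18) = 3.
  m_2 = 18*3 - 33 = 21, d_2 = (1107 - 21^2)/18 = 666/18 = 37, a_2 = floor((33 + 21)/37) = 1.
  m_3 = 37*1 - 21 = 16, d_3 = (1107 - 16^2)/37 = 851/37 = 23, a_3 = floor((33 + 16)/23) = 2.
  m_4 = 23*2 - 16 = 30, d_4 = (1107 - 30^2)/23 = 207/23 = 9, a_4 = floor((33 + 30)/9) = 7.
  m_5 = 9*7 - 30 = 33, d_5 = (1107 - 33^2)/9 = 18/9 = 2, a_5 = floor((33 + 33)/2) = 33.
  m_6 = 2*33 - 33 = 33, d_6 = (1107 - 33^2)/2 = 18/2 = 9, a_6 = floor((33 + 33)/9) = 7.
  m_7 = 9*7 - 33 = 30, d_7 = (1107 - 30^2)/9 = 207/9 = 23, a_7 = floor((33 + 30)/23) = 2.
  m_8 = 23*2 - 30 = 16, d_8 = (1107 - 16^2)/23 = 851/23 = 37, a_8 = floor((33 + 16)/37) = 1.
  m_9 = 37*1 - 16 = 21, d_9 = (1107 - 21^2)/37 = 666/37 = 18, a_9 = floor((33 + 21)/18) = 3.
  m_10 = 18*3 - 21 = 33, d_10 = (1107 - 33^2)/18 = 18/18 = 1, a_10 = floor((33 + 33)/1) = 66.
  m_11 = 1*66 - 33 = 33, d_11 = (1107 - 33^2)/1 = 18/1 = 18: (m_11, d_11) = (m_1, d_1) = (33, 18), so from here the quotients repeat a_1, ..., a_10; the period length is 10.
Hence the expansion of sqrt(1107) is a_0 = 33 followed by the repeating block 3, 1, 2, 7, 33, 7, 2, 1, 3, 66 (period 10).

[33; (3, 1, 2, 7, 33, 7, 2, 1, 3, 66)]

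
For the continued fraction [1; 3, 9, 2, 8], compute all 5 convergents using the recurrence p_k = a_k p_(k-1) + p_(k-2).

1/1, 4/3, 37/28, 78/59, 661/500

Using the convergent recurrence p_i = a_i*p_{i-1} + p_{i-2}, q_i = a_i*q_{i-1} + q_{i-2} with p_{-2}=0, p_{-1}=1, q_{-2}=1, q_{-1}=0:
  i=0: a_0=1, p_0 = 1*1 + 0 = 1, q_0 = 1*0 + 1 = 1.
  i=1: a_1=3, p_1 = 3*1 + 1 = 4, q_1 = 3*1 + 0 = 3.
  i=2: a_2=9, p_2 = 9*4 + 1 = 37, q_2 = 9*3 + 1 = 28.
  i=3: a_3=2, p_3 = 2*37 + 4 = 78, q_3 = 2*28 + 3 = 59.
  i=4: a_4=8, p_4 = 8*78 + 37 = 661, q_4 = 8*59 + 28 = 500.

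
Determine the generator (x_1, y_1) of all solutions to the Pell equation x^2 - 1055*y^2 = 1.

First expand sqrt(1055) as a continued fraction. With x_i = (sqrt(1055) + m_i)/d_i and (m_0, d_0) = (0, 1): a_0 = floor(sqrt(1055)) = 32, since 32^2 = 1024 <= 1055 < 1089 = 33^2.
Iterate m_{i+1} = d_i*a_i - m_i, d_{i+1} = (1055 - m_{i+1}^2)/d_i, a_{i+1} = floor((a_0 + m_{i+1})/d_{i+1}):
  m_1 = 1*32 - 0 = 32, d_1 = (1055 - 32^2)/1 = 31/1 = 31, a_1 = floor((32 + 32)/31) = 2.
  m_2 = 31*2 - 32 = 30, d_2 = (1055 - 30^2)/31 = 155/31 = 5, a_2 = floor((32 + 30)/5) = 12.
  m_3 = 5*12 - 30 = 30, d_3 = (1055 - 30^2)/5 = 155/5 = 31, a_3 = floor((32 + 30)/31) = 2.
  m_4 = 31*2 - 30 = 32, d_4 = (1055 - 32^2)/31 = 31/31 = 1, a_4 = floor((32 + 32)/1) = 64.
  m_5 = 1*64 - 32 = 32, d_5 = (1055 - 32^2)/1 = 31/1 = 31: (m_5, d_5) = (m_1, d_1) = (32, 31), so from here the quotients repeat a_1, ..., a_4; the period length is 4.
So sqrt(1055) = [32; (2, 12, 2, 64)] with period length k = 4.
k is even, so the fundamental solution of x^2 - 1055y^2 = 1 is (p_{k-1}, q_{k-1}) = (p_3, q_3); compute convergents through index 3.
Convergents (p_i = a_i*p_{i-1} + p_{i-2}, q_i = a_i*q_{i-1} + q_{i-2} with p_{-2}=0, p_{-1}=1, q_{-2}=1, q_{-1}=0):
  i=0: a_0=32, p_0 = 32*1 + 0 = 32, q_0 = 32*0 + 1 = 1.
  i=1: a_1=2, p_1 = 2*32 + 1 = 65, q_1 = 2*1 + 0 = 2.
  i=2: a_2=12, p_2 = 12*65 + 32 = 812, q_2 = 12*2 + 1 = 25.
  i=3: a_3=2, p_3 = 2*812 + 65 = 1689, q_3 = 2*25 + 2 = 52.
Check: 1689^2 - 1055*52^2 = 2852721 - 2852720 = 1, so (x, y) = (1689, 52) solves the equation, and by the theorem it is the least positive solution.

(x, y) = (1689, 52)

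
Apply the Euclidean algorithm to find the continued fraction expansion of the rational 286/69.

Run the Euclidean algorithm on 286 and 69; the successive quotients are the partial quotients a_0, a_1, ... (each step inverts the fractional part left over by the previous one):
  286 = 4*69 + 10, so a_0 = 4.
  69 = 6*10 + 9, so a_1 = 6.
  10 = 1*9 + 1, so a_2 = 1.
  9 = 9*1 + 0, so a_3 = 9.
The remainder reaches 0 after 4 divisions, so the expansion has 4 partial quotients, read off in order.

[4; 6, 1, 9]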